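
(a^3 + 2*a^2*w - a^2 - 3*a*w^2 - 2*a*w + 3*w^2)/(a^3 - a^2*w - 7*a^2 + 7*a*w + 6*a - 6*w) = (a + 3*w)/(a - 6)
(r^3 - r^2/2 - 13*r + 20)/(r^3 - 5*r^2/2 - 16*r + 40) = (r - 2)/(r - 4)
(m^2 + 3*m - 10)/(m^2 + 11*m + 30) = (m - 2)/(m + 6)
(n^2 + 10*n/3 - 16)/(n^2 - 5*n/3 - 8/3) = (n + 6)/(n + 1)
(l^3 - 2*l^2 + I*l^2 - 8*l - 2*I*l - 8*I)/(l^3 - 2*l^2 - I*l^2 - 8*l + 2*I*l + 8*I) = (l + I)/(l - I)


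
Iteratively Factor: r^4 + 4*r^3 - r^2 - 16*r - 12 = (r + 2)*(r^3 + 2*r^2 - 5*r - 6) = (r + 2)*(r + 3)*(r^2 - r - 2) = (r + 1)*(r + 2)*(r + 3)*(r - 2)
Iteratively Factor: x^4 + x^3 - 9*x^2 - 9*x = (x + 3)*(x^3 - 2*x^2 - 3*x) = (x + 1)*(x + 3)*(x^2 - 3*x) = x*(x + 1)*(x + 3)*(x - 3)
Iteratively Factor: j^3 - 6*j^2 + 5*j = (j)*(j^2 - 6*j + 5) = j*(j - 5)*(j - 1)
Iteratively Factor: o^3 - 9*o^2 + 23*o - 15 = (o - 1)*(o^2 - 8*o + 15) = (o - 5)*(o - 1)*(o - 3)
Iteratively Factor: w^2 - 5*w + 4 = (w - 4)*(w - 1)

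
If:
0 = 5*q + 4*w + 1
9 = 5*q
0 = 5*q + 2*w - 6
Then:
No Solution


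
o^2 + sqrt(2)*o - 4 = (o - sqrt(2))*(o + 2*sqrt(2))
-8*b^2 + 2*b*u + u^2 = (-2*b + u)*(4*b + u)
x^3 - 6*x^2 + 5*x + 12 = (x - 4)*(x - 3)*(x + 1)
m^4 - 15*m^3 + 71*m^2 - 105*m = m*(m - 7)*(m - 5)*(m - 3)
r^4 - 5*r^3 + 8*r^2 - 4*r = r*(r - 2)^2*(r - 1)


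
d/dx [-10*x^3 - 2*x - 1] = -30*x^2 - 2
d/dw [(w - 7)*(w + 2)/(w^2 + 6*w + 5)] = (11*w^2 + 38*w + 59)/(w^4 + 12*w^3 + 46*w^2 + 60*w + 25)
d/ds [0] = 0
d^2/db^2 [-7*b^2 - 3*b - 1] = -14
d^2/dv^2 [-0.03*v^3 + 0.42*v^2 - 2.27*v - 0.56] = 0.84 - 0.18*v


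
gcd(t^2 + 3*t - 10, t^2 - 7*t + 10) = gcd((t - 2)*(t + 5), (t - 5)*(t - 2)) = t - 2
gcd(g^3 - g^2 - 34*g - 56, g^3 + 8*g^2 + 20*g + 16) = g^2 + 6*g + 8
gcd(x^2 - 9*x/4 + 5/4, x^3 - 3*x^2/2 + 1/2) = x - 1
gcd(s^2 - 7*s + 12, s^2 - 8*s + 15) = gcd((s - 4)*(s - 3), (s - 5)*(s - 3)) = s - 3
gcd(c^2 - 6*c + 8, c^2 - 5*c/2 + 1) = c - 2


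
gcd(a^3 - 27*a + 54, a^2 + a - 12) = a - 3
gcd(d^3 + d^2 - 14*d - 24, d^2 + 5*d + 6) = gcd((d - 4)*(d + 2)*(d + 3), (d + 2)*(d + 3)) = d^2 + 5*d + 6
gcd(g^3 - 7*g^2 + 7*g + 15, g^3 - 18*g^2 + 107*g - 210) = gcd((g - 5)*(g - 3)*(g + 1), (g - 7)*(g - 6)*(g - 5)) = g - 5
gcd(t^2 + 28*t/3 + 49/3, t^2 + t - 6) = 1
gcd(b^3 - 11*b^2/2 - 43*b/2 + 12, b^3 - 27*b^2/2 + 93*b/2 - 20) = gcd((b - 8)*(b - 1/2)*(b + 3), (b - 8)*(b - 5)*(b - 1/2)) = b^2 - 17*b/2 + 4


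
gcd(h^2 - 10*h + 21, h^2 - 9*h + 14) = h - 7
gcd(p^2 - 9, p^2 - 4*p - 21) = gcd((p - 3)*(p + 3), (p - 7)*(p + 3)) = p + 3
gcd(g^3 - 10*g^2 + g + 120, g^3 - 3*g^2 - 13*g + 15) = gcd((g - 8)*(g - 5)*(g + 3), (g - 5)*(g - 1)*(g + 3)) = g^2 - 2*g - 15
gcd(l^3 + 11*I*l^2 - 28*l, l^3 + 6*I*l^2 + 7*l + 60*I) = l + 4*I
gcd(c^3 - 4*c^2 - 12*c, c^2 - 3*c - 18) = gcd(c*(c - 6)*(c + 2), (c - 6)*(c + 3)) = c - 6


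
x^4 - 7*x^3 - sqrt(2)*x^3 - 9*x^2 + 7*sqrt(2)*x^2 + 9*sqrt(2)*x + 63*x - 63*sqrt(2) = (x - 7)*(x - 3)*(x + 3)*(x - sqrt(2))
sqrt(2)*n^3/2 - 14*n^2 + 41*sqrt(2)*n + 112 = (n - 8*sqrt(2))*(n - 7*sqrt(2))*(sqrt(2)*n/2 + 1)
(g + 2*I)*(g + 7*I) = g^2 + 9*I*g - 14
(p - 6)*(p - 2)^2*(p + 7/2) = p^4 - 13*p^3/2 - 7*p^2 + 74*p - 84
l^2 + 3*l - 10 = (l - 2)*(l + 5)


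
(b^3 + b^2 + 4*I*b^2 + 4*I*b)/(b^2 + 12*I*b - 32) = b*(b + 1)/(b + 8*I)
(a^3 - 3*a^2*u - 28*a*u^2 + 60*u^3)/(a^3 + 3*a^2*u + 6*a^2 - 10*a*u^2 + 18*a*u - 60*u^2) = (a - 6*u)/(a + 6)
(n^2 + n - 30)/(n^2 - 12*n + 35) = (n + 6)/(n - 7)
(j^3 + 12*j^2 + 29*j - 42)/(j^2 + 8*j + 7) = (j^2 + 5*j - 6)/(j + 1)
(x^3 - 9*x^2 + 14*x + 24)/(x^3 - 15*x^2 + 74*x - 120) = (x + 1)/(x - 5)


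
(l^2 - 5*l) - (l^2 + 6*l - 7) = 7 - 11*l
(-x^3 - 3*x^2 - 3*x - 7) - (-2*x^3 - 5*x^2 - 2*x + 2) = x^3 + 2*x^2 - x - 9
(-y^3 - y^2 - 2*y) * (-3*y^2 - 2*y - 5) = 3*y^5 + 5*y^4 + 13*y^3 + 9*y^2 + 10*y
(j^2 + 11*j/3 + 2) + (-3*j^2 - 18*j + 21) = -2*j^2 - 43*j/3 + 23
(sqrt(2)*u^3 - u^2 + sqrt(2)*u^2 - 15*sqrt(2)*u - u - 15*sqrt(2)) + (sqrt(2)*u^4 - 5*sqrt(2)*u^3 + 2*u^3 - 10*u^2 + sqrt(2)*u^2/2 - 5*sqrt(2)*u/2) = sqrt(2)*u^4 - 4*sqrt(2)*u^3 + 2*u^3 - 11*u^2 + 3*sqrt(2)*u^2/2 - 35*sqrt(2)*u/2 - u - 15*sqrt(2)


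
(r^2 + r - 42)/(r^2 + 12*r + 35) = (r - 6)/(r + 5)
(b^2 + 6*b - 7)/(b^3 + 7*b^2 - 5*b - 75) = (b^2 + 6*b - 7)/(b^3 + 7*b^2 - 5*b - 75)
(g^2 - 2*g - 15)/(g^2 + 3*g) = (g - 5)/g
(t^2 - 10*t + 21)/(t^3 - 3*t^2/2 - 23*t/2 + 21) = 2*(t - 7)/(2*t^2 + 3*t - 14)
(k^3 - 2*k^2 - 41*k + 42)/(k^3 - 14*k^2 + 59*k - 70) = (k^2 + 5*k - 6)/(k^2 - 7*k + 10)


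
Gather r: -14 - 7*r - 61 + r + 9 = -6*r - 66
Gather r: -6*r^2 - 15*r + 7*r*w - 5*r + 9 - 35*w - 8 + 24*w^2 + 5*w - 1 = -6*r^2 + r*(7*w - 20) + 24*w^2 - 30*w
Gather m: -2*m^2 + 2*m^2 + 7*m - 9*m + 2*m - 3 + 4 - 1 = 0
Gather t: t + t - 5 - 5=2*t - 10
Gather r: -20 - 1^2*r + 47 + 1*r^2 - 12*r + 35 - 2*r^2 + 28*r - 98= -r^2 + 15*r - 36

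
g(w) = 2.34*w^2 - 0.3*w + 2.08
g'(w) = 4.68*w - 0.3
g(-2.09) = 12.93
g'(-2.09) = -10.08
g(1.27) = 5.47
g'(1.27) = 5.64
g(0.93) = 3.82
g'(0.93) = 4.05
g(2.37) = 14.51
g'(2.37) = 10.79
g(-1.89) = 11.01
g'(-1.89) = -9.15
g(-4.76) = 56.53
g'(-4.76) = -22.58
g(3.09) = 23.50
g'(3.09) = 14.16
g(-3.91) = 39.03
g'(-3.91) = -18.60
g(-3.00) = 24.04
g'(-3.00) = -14.34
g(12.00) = 335.44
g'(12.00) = 55.86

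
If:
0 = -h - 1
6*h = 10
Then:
No Solution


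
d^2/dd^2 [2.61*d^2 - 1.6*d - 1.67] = 5.22000000000000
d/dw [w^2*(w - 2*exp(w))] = w*(-2*w*exp(w) + 3*w - 4*exp(w))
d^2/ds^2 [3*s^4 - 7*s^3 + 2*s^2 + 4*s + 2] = 36*s^2 - 42*s + 4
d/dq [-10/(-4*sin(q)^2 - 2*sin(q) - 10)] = -5*(4*sin(q) + 1)*cos(q)/(sin(q) - cos(2*q) + 6)^2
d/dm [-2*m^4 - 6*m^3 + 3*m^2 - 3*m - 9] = -8*m^3 - 18*m^2 + 6*m - 3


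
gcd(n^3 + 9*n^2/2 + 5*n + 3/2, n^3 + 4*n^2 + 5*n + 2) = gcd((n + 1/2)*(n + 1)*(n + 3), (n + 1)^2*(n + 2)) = n + 1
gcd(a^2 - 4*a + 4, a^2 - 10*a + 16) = a - 2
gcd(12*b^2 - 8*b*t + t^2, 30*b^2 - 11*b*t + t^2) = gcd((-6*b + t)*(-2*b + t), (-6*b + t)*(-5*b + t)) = -6*b + t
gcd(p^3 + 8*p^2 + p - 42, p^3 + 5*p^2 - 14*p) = p^2 + 5*p - 14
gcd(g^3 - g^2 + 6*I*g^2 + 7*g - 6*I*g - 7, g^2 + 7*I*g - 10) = 1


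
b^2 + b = b*(b + 1)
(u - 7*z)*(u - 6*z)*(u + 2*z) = u^3 - 11*u^2*z + 16*u*z^2 + 84*z^3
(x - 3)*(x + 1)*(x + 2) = x^3 - 7*x - 6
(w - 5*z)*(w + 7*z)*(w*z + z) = w^3*z + 2*w^2*z^2 + w^2*z - 35*w*z^3 + 2*w*z^2 - 35*z^3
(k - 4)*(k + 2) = k^2 - 2*k - 8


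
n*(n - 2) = n^2 - 2*n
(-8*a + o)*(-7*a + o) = 56*a^2 - 15*a*o + o^2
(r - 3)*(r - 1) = r^2 - 4*r + 3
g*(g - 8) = g^2 - 8*g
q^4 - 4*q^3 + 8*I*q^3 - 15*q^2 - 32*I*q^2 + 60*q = q*(q - 4)*(q + 3*I)*(q + 5*I)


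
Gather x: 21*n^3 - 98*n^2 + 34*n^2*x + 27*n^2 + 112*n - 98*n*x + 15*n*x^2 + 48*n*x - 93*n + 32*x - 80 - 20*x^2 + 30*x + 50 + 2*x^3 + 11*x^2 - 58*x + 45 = 21*n^3 - 71*n^2 + 19*n + 2*x^3 + x^2*(15*n - 9) + x*(34*n^2 - 50*n + 4) + 15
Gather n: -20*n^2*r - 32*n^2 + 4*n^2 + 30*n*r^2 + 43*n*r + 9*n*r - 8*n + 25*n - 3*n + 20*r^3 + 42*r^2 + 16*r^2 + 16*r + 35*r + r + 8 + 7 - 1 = n^2*(-20*r - 28) + n*(30*r^2 + 52*r + 14) + 20*r^3 + 58*r^2 + 52*r + 14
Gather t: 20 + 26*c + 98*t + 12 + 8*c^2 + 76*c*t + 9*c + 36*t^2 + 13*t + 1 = 8*c^2 + 35*c + 36*t^2 + t*(76*c + 111) + 33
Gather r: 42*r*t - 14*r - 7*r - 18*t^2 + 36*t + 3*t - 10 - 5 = r*(42*t - 21) - 18*t^2 + 39*t - 15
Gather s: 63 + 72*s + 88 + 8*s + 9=80*s + 160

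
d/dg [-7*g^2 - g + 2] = -14*g - 1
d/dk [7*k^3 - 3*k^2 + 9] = 3*k*(7*k - 2)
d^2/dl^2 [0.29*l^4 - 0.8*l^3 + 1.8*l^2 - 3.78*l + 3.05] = 3.48*l^2 - 4.8*l + 3.6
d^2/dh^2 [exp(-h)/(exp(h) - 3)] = ((exp(h) - 3)^2 + (exp(h) - 3)*exp(h) + 2*exp(2*h))*exp(-h)/(exp(h) - 3)^3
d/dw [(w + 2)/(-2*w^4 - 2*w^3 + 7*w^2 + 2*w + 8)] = (6*w^4 + 20*w^3 + 5*w^2 - 28*w + 4)/(4*w^8 + 8*w^7 - 24*w^6 - 36*w^5 + 9*w^4 - 4*w^3 + 116*w^2 + 32*w + 64)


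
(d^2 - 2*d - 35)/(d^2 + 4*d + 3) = (d^2 - 2*d - 35)/(d^2 + 4*d + 3)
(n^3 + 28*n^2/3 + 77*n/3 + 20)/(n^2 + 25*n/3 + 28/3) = (n^2 + 8*n + 15)/(n + 7)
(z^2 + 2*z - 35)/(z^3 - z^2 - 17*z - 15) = (z + 7)/(z^2 + 4*z + 3)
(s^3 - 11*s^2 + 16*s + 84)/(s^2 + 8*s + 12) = (s^2 - 13*s + 42)/(s + 6)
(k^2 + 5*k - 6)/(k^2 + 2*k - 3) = (k + 6)/(k + 3)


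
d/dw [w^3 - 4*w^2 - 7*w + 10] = 3*w^2 - 8*w - 7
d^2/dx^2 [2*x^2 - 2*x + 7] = 4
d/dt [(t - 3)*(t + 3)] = 2*t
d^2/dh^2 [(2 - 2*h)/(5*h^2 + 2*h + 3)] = 4*(-4*(h - 1)*(5*h + 1)^2 + 3*(5*h - 1)*(5*h^2 + 2*h + 3))/(5*h^2 + 2*h + 3)^3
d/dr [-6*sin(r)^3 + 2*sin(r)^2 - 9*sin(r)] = (-18*sin(r)^2 + 4*sin(r) - 9)*cos(r)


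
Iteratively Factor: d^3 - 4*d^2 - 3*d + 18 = (d - 3)*(d^2 - d - 6) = (d - 3)*(d + 2)*(d - 3)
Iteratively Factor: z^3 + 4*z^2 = (z)*(z^2 + 4*z) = z^2*(z + 4)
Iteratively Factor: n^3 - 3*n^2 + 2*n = (n)*(n^2 - 3*n + 2) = n*(n - 1)*(n - 2)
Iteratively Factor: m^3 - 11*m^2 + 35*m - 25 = (m - 1)*(m^2 - 10*m + 25) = (m - 5)*(m - 1)*(m - 5)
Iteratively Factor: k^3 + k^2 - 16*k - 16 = (k + 1)*(k^2 - 16) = (k - 4)*(k + 1)*(k + 4)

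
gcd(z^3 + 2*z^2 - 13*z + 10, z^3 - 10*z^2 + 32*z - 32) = z - 2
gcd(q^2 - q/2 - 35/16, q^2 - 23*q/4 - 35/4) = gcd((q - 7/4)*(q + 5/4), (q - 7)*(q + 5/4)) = q + 5/4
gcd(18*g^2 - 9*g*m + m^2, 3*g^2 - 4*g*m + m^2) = 3*g - m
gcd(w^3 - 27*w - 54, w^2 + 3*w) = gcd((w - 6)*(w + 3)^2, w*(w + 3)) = w + 3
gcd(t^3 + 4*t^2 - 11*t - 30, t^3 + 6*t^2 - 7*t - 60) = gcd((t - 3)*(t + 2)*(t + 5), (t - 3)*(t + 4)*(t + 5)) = t^2 + 2*t - 15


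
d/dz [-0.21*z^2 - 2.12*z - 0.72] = -0.42*z - 2.12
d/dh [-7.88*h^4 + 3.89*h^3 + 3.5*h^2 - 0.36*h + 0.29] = -31.52*h^3 + 11.67*h^2 + 7.0*h - 0.36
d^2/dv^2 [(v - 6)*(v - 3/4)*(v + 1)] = 6*v - 23/2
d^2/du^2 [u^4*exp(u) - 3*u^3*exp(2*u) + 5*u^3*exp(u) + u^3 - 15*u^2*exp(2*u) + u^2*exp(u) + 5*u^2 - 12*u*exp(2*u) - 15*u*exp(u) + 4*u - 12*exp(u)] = u^4*exp(u) - 12*u^3*exp(2*u) + 13*u^3*exp(u) - 96*u^2*exp(2*u) + 43*u^2*exp(u) - 186*u*exp(2*u) + 19*u*exp(u) + 6*u - 78*exp(2*u) - 40*exp(u) + 10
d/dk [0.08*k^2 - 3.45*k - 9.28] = 0.16*k - 3.45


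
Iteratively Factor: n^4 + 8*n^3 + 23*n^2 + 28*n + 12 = (n + 2)*(n^3 + 6*n^2 + 11*n + 6) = (n + 2)^2*(n^2 + 4*n + 3) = (n + 2)^2*(n + 3)*(n + 1)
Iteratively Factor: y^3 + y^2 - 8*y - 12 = (y + 2)*(y^2 - y - 6) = (y - 3)*(y + 2)*(y + 2)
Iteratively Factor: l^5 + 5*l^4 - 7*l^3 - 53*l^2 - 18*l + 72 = (l + 4)*(l^4 + l^3 - 11*l^2 - 9*l + 18) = (l + 2)*(l + 4)*(l^3 - l^2 - 9*l + 9) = (l - 1)*(l + 2)*(l + 4)*(l^2 - 9) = (l - 3)*(l - 1)*(l + 2)*(l + 4)*(l + 3)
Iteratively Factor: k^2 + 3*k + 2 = (k + 2)*(k + 1)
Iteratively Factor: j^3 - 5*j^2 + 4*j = (j)*(j^2 - 5*j + 4) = j*(j - 4)*(j - 1)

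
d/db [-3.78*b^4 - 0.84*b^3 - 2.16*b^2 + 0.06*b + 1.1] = -15.12*b^3 - 2.52*b^2 - 4.32*b + 0.06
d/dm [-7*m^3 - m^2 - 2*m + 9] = -21*m^2 - 2*m - 2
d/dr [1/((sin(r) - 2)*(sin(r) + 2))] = -sin(2*r)/((sin(r) - 2)^2*(sin(r) + 2)^2)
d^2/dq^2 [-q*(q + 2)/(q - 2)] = -16/(q^3 - 6*q^2 + 12*q - 8)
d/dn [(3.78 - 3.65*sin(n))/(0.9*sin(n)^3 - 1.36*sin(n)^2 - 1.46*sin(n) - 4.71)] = (6.57*sin(n)^3 - 15.17*sin(n)^2 + 10.2816*sin(n) + 22.7103)*cos(n)/(0.81*sin(n)^6 - 2.448*sin(n)^5 - 0.7784*sin(n)^4 - 4.5068*sin(n)^3 + 14.9428*sin(n)^2 + 13.7532*sin(n) + 22.1841)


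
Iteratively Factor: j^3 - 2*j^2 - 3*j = (j + 1)*(j^2 - 3*j) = (j - 3)*(j + 1)*(j)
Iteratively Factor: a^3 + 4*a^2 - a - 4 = (a - 1)*(a^2 + 5*a + 4) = (a - 1)*(a + 1)*(a + 4)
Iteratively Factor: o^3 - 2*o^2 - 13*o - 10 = (o - 5)*(o^2 + 3*o + 2) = (o - 5)*(o + 1)*(o + 2)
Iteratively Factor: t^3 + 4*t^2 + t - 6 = (t + 3)*(t^2 + t - 2) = (t - 1)*(t + 3)*(t + 2)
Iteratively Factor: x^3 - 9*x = (x + 3)*(x^2 - 3*x) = (x - 3)*(x + 3)*(x)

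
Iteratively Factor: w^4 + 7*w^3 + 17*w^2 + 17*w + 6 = (w + 1)*(w^3 + 6*w^2 + 11*w + 6) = (w + 1)*(w + 2)*(w^2 + 4*w + 3) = (w + 1)^2*(w + 2)*(w + 3)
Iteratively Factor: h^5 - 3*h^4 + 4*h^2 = (h + 1)*(h^4 - 4*h^3 + 4*h^2) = (h - 2)*(h + 1)*(h^3 - 2*h^2) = h*(h - 2)*(h + 1)*(h^2 - 2*h) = h^2*(h - 2)*(h + 1)*(h - 2)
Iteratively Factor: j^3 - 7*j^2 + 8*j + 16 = (j + 1)*(j^2 - 8*j + 16) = (j - 4)*(j + 1)*(j - 4)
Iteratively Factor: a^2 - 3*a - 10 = (a + 2)*(a - 5)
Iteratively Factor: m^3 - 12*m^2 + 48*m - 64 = (m - 4)*(m^2 - 8*m + 16) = (m - 4)^2*(m - 4)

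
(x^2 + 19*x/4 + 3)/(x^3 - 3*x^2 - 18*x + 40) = (x + 3/4)/(x^2 - 7*x + 10)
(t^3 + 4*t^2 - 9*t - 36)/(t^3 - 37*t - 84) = (t - 3)/(t - 7)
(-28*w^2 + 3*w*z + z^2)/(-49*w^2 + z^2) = (-4*w + z)/(-7*w + z)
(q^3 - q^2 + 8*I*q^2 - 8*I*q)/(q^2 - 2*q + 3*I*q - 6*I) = q*(q^2 + q*(-1 + 8*I) - 8*I)/(q^2 + q*(-2 + 3*I) - 6*I)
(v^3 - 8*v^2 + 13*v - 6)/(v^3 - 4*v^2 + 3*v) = (v^2 - 7*v + 6)/(v*(v - 3))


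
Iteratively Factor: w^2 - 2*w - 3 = (w - 3)*(w + 1)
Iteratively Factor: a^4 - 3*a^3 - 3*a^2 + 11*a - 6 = (a - 1)*(a^3 - 2*a^2 - 5*a + 6) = (a - 3)*(a - 1)*(a^2 + a - 2) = (a - 3)*(a - 1)*(a + 2)*(a - 1)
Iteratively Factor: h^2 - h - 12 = (h - 4)*(h + 3)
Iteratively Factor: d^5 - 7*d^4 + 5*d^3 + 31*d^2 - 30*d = (d - 5)*(d^4 - 2*d^3 - 5*d^2 + 6*d) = (d - 5)*(d + 2)*(d^3 - 4*d^2 + 3*d) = (d - 5)*(d - 1)*(d + 2)*(d^2 - 3*d) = d*(d - 5)*(d - 1)*(d + 2)*(d - 3)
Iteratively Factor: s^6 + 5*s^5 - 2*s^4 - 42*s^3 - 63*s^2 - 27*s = (s)*(s^5 + 5*s^4 - 2*s^3 - 42*s^2 - 63*s - 27) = s*(s + 1)*(s^4 + 4*s^3 - 6*s^2 - 36*s - 27) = s*(s + 1)^2*(s^3 + 3*s^2 - 9*s - 27) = s*(s - 3)*(s + 1)^2*(s^2 + 6*s + 9) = s*(s - 3)*(s + 1)^2*(s + 3)*(s + 3)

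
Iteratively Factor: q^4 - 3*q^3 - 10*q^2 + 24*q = (q - 2)*(q^3 - q^2 - 12*q) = (q - 4)*(q - 2)*(q^2 + 3*q) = q*(q - 4)*(q - 2)*(q + 3)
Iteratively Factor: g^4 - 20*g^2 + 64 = (g + 2)*(g^3 - 2*g^2 - 16*g + 32) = (g + 2)*(g + 4)*(g^2 - 6*g + 8) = (g - 2)*(g + 2)*(g + 4)*(g - 4)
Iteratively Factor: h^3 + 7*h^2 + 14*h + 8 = (h + 4)*(h^2 + 3*h + 2) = (h + 1)*(h + 4)*(h + 2)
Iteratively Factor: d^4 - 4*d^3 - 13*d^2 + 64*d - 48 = (d - 1)*(d^3 - 3*d^2 - 16*d + 48) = (d - 4)*(d - 1)*(d^2 + d - 12) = (d - 4)*(d - 3)*(d - 1)*(d + 4)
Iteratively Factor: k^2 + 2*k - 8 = (k + 4)*(k - 2)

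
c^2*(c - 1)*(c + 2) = c^4 + c^3 - 2*c^2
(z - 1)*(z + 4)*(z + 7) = z^3 + 10*z^2 + 17*z - 28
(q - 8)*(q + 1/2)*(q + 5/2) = q^3 - 5*q^2 - 91*q/4 - 10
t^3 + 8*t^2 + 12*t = t*(t + 2)*(t + 6)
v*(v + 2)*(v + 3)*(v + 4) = v^4 + 9*v^3 + 26*v^2 + 24*v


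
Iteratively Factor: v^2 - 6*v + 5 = (v - 1)*(v - 5)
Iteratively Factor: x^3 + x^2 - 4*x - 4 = (x - 2)*(x^2 + 3*x + 2) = (x - 2)*(x + 2)*(x + 1)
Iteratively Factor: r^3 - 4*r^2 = (r)*(r^2 - 4*r) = r^2*(r - 4)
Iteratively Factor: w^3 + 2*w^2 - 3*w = (w - 1)*(w^2 + 3*w) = w*(w - 1)*(w + 3)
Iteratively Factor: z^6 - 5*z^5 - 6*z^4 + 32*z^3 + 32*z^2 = (z - 4)*(z^5 - z^4 - 10*z^3 - 8*z^2) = z*(z - 4)*(z^4 - z^3 - 10*z^2 - 8*z) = z*(z - 4)*(z + 1)*(z^3 - 2*z^2 - 8*z) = z^2*(z - 4)*(z + 1)*(z^2 - 2*z - 8) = z^2*(z - 4)^2*(z + 1)*(z + 2)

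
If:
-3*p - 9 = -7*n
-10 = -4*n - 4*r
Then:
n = 5/2 - r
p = 17/6 - 7*r/3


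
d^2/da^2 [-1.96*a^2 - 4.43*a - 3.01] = -3.92000000000000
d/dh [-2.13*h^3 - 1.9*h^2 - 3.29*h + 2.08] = -6.39*h^2 - 3.8*h - 3.29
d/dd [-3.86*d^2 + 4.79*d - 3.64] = 4.79 - 7.72*d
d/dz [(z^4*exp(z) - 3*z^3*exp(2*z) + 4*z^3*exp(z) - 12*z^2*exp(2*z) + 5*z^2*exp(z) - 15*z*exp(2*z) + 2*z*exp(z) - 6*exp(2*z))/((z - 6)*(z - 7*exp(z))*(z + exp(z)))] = ((z - 6)*(z - 7*exp(z))*(z + exp(z))*(z^4 - 6*z^3*exp(z) + 8*z^3 - 33*z^2*exp(z) + 17*z^2 - 54*z*exp(z) + 12*z - 27*exp(z) + 2) - (z - 6)*(z - 7*exp(z))*(exp(z) + 1)*(z^4 - 3*z^3*exp(z) + 4*z^3 - 12*z^2*exp(z) + 5*z^2 - 15*z*exp(z) + 2*z - 6*exp(z)) + (z - 6)*(z + exp(z))*(7*exp(z) - 1)*(z^4 - 3*z^3*exp(z) + 4*z^3 - 12*z^2*exp(z) + 5*z^2 - 15*z*exp(z) + 2*z - 6*exp(z)) + (z - 7*exp(z))*(z + exp(z))*(-z^4 + 3*z^3*exp(z) - 4*z^3 + 12*z^2*exp(z) - 5*z^2 + 15*z*exp(z) - 2*z + 6*exp(z)))*exp(z)/((z - 6)^2*(z - 7*exp(z))^2*(z + exp(z))^2)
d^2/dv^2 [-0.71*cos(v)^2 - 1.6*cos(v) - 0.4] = 1.6*cos(v) + 1.42*cos(2*v)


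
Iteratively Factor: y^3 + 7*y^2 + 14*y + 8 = (y + 1)*(y^2 + 6*y + 8) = (y + 1)*(y + 4)*(y + 2)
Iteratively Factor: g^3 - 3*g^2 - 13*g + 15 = (g + 3)*(g^2 - 6*g + 5) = (g - 5)*(g + 3)*(g - 1)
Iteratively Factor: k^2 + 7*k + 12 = (k + 4)*(k + 3)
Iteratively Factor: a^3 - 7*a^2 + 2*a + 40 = (a - 5)*(a^2 - 2*a - 8) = (a - 5)*(a + 2)*(a - 4)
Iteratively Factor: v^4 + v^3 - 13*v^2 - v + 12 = (v - 3)*(v^3 + 4*v^2 - v - 4) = (v - 3)*(v + 1)*(v^2 + 3*v - 4) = (v - 3)*(v + 1)*(v + 4)*(v - 1)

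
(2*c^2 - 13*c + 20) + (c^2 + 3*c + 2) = 3*c^2 - 10*c + 22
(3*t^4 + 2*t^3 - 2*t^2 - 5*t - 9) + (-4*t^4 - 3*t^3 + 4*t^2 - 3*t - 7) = -t^4 - t^3 + 2*t^2 - 8*t - 16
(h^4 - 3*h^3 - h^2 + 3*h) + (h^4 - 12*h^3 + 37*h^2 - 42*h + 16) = 2*h^4 - 15*h^3 + 36*h^2 - 39*h + 16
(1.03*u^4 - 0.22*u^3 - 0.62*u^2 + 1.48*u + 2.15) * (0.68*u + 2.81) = 0.7004*u^5 + 2.7447*u^4 - 1.0398*u^3 - 0.7358*u^2 + 5.6208*u + 6.0415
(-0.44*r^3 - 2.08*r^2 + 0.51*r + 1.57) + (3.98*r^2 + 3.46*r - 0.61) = -0.44*r^3 + 1.9*r^2 + 3.97*r + 0.96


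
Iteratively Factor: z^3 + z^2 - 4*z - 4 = (z + 1)*(z^2 - 4) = (z + 1)*(z + 2)*(z - 2)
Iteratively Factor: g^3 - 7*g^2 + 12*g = (g - 4)*(g^2 - 3*g) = (g - 4)*(g - 3)*(g)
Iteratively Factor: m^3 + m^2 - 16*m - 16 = (m + 4)*(m^2 - 3*m - 4) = (m + 1)*(m + 4)*(m - 4)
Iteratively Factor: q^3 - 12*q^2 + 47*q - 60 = (q - 4)*(q^2 - 8*q + 15) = (q - 4)*(q - 3)*(q - 5)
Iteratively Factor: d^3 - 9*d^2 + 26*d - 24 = (d - 3)*(d^2 - 6*d + 8) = (d - 4)*(d - 3)*(d - 2)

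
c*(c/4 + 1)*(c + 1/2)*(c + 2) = c^4/4 + 13*c^3/8 + 11*c^2/4 + c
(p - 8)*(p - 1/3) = p^2 - 25*p/3 + 8/3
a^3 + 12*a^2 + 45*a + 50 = (a + 2)*(a + 5)^2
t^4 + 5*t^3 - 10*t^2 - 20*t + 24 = (t - 2)*(t - 1)*(t + 2)*(t + 6)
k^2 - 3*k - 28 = (k - 7)*(k + 4)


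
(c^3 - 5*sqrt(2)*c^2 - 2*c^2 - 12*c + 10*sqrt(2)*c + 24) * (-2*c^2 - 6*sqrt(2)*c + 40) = -2*c^5 + 4*c^4 + 4*sqrt(2)*c^4 - 8*sqrt(2)*c^3 + 124*c^3 - 248*c^2 - 128*sqrt(2)*c^2 - 480*c + 256*sqrt(2)*c + 960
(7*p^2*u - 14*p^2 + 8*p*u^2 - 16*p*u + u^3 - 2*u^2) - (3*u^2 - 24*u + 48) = 7*p^2*u - 14*p^2 + 8*p*u^2 - 16*p*u + u^3 - 5*u^2 + 24*u - 48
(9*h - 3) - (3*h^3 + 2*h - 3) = -3*h^3 + 7*h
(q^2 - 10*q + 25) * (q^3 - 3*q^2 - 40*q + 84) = q^5 - 13*q^4 + 15*q^3 + 409*q^2 - 1840*q + 2100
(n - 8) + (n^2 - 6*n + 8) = n^2 - 5*n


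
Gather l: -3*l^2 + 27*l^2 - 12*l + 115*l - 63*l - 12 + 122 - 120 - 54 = 24*l^2 + 40*l - 64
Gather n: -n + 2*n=n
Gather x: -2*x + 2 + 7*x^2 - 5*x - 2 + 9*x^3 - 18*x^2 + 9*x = 9*x^3 - 11*x^2 + 2*x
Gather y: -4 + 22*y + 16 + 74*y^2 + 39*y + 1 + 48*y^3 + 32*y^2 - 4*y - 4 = 48*y^3 + 106*y^2 + 57*y + 9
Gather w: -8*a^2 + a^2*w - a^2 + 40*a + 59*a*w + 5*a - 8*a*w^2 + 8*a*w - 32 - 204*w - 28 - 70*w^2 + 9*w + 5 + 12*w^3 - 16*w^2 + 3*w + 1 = -9*a^2 + 45*a + 12*w^3 + w^2*(-8*a - 86) + w*(a^2 + 67*a - 192) - 54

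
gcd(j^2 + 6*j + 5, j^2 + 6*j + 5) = j^2 + 6*j + 5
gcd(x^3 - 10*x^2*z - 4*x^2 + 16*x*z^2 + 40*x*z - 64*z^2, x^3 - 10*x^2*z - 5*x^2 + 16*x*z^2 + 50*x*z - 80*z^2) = x^2 - 10*x*z + 16*z^2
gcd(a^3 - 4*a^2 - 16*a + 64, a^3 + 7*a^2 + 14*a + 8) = a + 4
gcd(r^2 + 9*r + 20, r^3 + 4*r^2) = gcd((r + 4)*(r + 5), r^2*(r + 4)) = r + 4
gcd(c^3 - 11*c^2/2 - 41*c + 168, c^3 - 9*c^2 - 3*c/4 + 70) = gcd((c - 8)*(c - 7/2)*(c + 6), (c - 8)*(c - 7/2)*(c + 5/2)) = c^2 - 23*c/2 + 28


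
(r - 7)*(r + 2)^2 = r^3 - 3*r^2 - 24*r - 28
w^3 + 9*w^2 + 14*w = w*(w + 2)*(w + 7)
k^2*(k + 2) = k^3 + 2*k^2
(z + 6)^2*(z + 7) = z^3 + 19*z^2 + 120*z + 252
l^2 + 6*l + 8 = (l + 2)*(l + 4)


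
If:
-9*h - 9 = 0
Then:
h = -1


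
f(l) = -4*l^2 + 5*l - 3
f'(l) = 5 - 8*l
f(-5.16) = -135.30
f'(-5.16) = 46.28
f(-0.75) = -9.00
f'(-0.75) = 11.00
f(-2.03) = -29.63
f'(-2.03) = 21.24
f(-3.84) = -81.18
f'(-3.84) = 35.72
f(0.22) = -2.09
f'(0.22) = 3.24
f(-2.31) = -35.89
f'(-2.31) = 23.48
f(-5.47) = -150.03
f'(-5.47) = 48.76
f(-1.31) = -16.41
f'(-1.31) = 15.48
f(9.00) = -282.00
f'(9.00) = -67.00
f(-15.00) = -978.00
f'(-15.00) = 125.00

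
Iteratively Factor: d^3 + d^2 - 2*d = (d)*(d^2 + d - 2) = d*(d + 2)*(d - 1)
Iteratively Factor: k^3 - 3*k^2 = (k)*(k^2 - 3*k) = k*(k - 3)*(k)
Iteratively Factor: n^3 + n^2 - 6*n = (n + 3)*(n^2 - 2*n) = n*(n + 3)*(n - 2)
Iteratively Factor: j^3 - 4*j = (j)*(j^2 - 4) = j*(j + 2)*(j - 2)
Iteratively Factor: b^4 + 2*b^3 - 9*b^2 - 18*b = (b - 3)*(b^3 + 5*b^2 + 6*b) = b*(b - 3)*(b^2 + 5*b + 6) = b*(b - 3)*(b + 2)*(b + 3)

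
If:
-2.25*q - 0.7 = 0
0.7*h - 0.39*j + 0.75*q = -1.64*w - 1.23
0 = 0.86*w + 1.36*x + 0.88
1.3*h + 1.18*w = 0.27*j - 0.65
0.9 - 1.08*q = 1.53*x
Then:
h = 0.17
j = -6.81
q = -0.31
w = -2.30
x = 0.81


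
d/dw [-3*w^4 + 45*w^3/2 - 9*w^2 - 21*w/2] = -12*w^3 + 135*w^2/2 - 18*w - 21/2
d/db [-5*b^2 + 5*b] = 5 - 10*b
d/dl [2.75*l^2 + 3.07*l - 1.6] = 5.5*l + 3.07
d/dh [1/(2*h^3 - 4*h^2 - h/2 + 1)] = 2*(-12*h^2 + 16*h + 1)/(4*h^3 - 8*h^2 - h + 2)^2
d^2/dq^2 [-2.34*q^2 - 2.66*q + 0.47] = -4.68000000000000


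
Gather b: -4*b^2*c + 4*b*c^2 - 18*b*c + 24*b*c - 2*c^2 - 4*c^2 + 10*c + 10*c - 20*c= -4*b^2*c + b*(4*c^2 + 6*c) - 6*c^2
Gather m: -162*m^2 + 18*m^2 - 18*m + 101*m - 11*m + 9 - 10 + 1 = -144*m^2 + 72*m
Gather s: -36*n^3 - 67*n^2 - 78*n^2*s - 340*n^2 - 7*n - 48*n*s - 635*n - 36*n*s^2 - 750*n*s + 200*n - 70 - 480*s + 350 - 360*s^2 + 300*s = -36*n^3 - 407*n^2 - 442*n + s^2*(-36*n - 360) + s*(-78*n^2 - 798*n - 180) + 280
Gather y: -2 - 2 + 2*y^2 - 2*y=2*y^2 - 2*y - 4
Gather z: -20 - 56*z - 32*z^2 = -32*z^2 - 56*z - 20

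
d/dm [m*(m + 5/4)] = 2*m + 5/4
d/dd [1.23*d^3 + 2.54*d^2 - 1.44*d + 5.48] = 3.69*d^2 + 5.08*d - 1.44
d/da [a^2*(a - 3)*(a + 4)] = a*(4*a^2 + 3*a - 24)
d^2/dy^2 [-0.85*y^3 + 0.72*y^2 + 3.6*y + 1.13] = 1.44 - 5.1*y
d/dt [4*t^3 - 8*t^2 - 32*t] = 12*t^2 - 16*t - 32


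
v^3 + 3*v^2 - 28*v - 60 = (v - 5)*(v + 2)*(v + 6)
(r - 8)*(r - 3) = r^2 - 11*r + 24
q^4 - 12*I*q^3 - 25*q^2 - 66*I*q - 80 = (q - 8*I)*(q - 5*I)*(q - I)*(q + 2*I)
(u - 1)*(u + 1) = u^2 - 1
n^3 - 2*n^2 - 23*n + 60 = (n - 4)*(n - 3)*(n + 5)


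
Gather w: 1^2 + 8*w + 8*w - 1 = 16*w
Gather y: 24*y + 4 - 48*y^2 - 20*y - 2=-48*y^2 + 4*y + 2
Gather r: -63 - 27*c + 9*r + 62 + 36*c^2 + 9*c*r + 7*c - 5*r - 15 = 36*c^2 - 20*c + r*(9*c + 4) - 16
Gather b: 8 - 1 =7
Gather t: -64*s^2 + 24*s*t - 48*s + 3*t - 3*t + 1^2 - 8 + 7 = -64*s^2 + 24*s*t - 48*s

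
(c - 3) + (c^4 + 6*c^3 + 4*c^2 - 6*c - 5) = c^4 + 6*c^3 + 4*c^2 - 5*c - 8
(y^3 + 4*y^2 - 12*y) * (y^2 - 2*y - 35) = y^5 + 2*y^4 - 55*y^3 - 116*y^2 + 420*y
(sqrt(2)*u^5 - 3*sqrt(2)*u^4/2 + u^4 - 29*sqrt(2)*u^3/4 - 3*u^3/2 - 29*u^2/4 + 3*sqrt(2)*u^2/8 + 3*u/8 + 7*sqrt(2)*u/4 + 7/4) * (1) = sqrt(2)*u^5 - 3*sqrt(2)*u^4/2 + u^4 - 29*sqrt(2)*u^3/4 - 3*u^3/2 - 29*u^2/4 + 3*sqrt(2)*u^2/8 + 3*u/8 + 7*sqrt(2)*u/4 + 7/4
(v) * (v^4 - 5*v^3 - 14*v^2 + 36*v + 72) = v^5 - 5*v^4 - 14*v^3 + 36*v^2 + 72*v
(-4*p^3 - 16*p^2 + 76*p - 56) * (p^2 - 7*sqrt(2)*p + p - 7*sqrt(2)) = -4*p^5 - 20*p^4 + 28*sqrt(2)*p^4 + 60*p^3 + 140*sqrt(2)*p^3 - 420*sqrt(2)*p^2 + 20*p^2 - 140*sqrt(2)*p - 56*p + 392*sqrt(2)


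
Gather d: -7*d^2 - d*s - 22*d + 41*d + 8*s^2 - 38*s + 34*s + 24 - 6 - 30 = -7*d^2 + d*(19 - s) + 8*s^2 - 4*s - 12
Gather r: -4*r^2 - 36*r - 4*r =-4*r^2 - 40*r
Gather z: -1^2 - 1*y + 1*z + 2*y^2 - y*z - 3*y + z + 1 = 2*y^2 - 4*y + z*(2 - y)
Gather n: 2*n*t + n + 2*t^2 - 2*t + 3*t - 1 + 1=n*(2*t + 1) + 2*t^2 + t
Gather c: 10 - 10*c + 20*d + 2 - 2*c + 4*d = -12*c + 24*d + 12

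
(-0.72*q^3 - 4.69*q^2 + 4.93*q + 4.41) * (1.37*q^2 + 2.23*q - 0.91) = -0.9864*q^5 - 8.0309*q^4 - 3.0494*q^3 + 21.3035*q^2 + 5.348*q - 4.0131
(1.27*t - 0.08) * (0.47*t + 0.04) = 0.5969*t^2 + 0.0132*t - 0.0032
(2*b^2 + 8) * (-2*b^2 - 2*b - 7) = -4*b^4 - 4*b^3 - 30*b^2 - 16*b - 56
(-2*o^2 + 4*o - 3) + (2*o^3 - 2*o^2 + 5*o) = 2*o^3 - 4*o^2 + 9*o - 3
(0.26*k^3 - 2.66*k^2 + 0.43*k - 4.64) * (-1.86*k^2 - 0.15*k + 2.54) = -0.4836*k^5 + 4.9086*k^4 + 0.2596*k^3 + 1.8095*k^2 + 1.7882*k - 11.7856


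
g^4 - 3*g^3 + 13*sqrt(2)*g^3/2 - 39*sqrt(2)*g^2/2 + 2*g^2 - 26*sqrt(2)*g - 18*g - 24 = (g - 4)*(g + 1)*(g + sqrt(2)/2)*(g + 6*sqrt(2))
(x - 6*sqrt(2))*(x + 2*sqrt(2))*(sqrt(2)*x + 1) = sqrt(2)*x^3 - 7*x^2 - 28*sqrt(2)*x - 24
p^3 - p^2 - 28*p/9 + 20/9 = (p - 2)*(p - 2/3)*(p + 5/3)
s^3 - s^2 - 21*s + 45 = (s - 3)^2*(s + 5)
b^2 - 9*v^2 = (b - 3*v)*(b + 3*v)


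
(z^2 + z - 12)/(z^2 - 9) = (z + 4)/(z + 3)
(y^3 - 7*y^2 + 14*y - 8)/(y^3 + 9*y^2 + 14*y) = (y^3 - 7*y^2 + 14*y - 8)/(y*(y^2 + 9*y + 14))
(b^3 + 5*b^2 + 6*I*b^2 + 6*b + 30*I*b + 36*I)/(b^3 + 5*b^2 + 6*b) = (b + 6*I)/b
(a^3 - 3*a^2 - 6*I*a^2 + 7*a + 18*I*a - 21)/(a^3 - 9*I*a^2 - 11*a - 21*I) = (a - 3)/(a - 3*I)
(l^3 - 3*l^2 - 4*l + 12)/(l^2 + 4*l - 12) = (l^2 - l - 6)/(l + 6)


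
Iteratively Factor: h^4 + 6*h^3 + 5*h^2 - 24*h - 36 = (h - 2)*(h^3 + 8*h^2 + 21*h + 18) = (h - 2)*(h + 2)*(h^2 + 6*h + 9) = (h - 2)*(h + 2)*(h + 3)*(h + 3)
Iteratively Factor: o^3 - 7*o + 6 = (o + 3)*(o^2 - 3*o + 2) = (o - 2)*(o + 3)*(o - 1)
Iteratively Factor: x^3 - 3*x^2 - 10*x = (x - 5)*(x^2 + 2*x) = (x - 5)*(x + 2)*(x)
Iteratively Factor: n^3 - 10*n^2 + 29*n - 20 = (n - 5)*(n^2 - 5*n + 4) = (n - 5)*(n - 1)*(n - 4)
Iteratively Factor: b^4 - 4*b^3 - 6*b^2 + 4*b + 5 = (b - 5)*(b^3 + b^2 - b - 1) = (b - 5)*(b - 1)*(b^2 + 2*b + 1) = (b - 5)*(b - 1)*(b + 1)*(b + 1)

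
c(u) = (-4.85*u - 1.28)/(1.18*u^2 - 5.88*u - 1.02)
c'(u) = (5.88 - 2.36*u)*(-4.85*u - 1.28)/(1.18*u^2 - 5.88*u - 1.02)^2 - 4.85/(1.18*u^2 - 5.88*u - 1.02) = (5.723*u^2 + 3.0208*u - 2.5794)/(1.3924*u^4 - 13.8768*u^3 + 32.1672*u^2 + 11.9952*u + 1.0404)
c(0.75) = 1.03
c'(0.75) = 0.13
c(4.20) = 4.42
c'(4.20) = 4.62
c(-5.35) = 0.38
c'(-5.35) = 0.04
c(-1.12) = 0.59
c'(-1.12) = 0.02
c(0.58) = 1.01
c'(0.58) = 0.07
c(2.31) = 1.50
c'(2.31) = 0.51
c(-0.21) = -0.98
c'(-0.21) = -41.59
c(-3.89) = 0.44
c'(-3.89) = 0.05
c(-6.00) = 0.36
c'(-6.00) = 0.03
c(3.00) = 1.97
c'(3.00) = 0.90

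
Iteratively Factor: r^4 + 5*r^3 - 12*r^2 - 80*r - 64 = (r + 4)*(r^3 + r^2 - 16*r - 16) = (r + 1)*(r + 4)*(r^2 - 16) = (r + 1)*(r + 4)^2*(r - 4)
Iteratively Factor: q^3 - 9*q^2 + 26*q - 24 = (q - 2)*(q^2 - 7*q + 12) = (q - 3)*(q - 2)*(q - 4)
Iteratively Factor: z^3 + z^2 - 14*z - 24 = (z + 3)*(z^2 - 2*z - 8) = (z + 2)*(z + 3)*(z - 4)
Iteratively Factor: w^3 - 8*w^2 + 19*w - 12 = (w - 3)*(w^2 - 5*w + 4) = (w - 4)*(w - 3)*(w - 1)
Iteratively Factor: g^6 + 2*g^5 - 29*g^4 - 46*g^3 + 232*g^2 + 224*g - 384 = (g - 1)*(g^5 + 3*g^4 - 26*g^3 - 72*g^2 + 160*g + 384) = (g - 3)*(g - 1)*(g^4 + 6*g^3 - 8*g^2 - 96*g - 128) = (g - 3)*(g - 1)*(g + 4)*(g^3 + 2*g^2 - 16*g - 32) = (g - 3)*(g - 1)*(g + 2)*(g + 4)*(g^2 - 16) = (g - 3)*(g - 1)*(g + 2)*(g + 4)^2*(g - 4)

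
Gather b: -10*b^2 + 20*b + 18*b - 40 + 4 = -10*b^2 + 38*b - 36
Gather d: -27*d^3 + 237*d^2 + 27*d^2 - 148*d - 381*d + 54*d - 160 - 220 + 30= -27*d^3 + 264*d^2 - 475*d - 350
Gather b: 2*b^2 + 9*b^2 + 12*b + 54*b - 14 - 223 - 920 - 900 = 11*b^2 + 66*b - 2057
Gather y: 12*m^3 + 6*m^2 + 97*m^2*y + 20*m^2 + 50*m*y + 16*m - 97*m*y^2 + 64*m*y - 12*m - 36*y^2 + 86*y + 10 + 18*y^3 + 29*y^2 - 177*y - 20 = 12*m^3 + 26*m^2 + 4*m + 18*y^3 + y^2*(-97*m - 7) + y*(97*m^2 + 114*m - 91) - 10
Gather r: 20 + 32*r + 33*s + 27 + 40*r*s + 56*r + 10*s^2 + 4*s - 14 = r*(40*s + 88) + 10*s^2 + 37*s + 33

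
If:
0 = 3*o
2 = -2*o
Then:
No Solution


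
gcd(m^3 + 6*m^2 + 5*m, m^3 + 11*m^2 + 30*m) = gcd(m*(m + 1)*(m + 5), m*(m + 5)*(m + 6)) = m^2 + 5*m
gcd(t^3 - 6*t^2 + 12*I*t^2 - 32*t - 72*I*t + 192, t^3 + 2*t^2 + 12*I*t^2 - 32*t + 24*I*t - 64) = t^2 + 12*I*t - 32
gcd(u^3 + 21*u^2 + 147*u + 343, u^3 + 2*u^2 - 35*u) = u + 7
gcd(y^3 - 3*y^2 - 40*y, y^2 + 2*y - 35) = 1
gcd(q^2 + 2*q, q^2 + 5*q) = q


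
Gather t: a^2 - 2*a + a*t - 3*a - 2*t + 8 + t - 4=a^2 - 5*a + t*(a - 1) + 4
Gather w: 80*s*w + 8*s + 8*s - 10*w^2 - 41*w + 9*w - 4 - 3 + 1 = 16*s - 10*w^2 + w*(80*s - 32) - 6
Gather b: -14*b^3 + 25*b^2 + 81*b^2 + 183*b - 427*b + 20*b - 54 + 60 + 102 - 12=-14*b^3 + 106*b^2 - 224*b + 96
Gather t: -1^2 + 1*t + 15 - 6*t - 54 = -5*t - 40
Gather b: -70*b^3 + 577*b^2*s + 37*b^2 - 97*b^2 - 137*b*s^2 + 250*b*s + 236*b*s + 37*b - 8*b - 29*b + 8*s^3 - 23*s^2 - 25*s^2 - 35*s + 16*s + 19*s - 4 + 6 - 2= -70*b^3 + b^2*(577*s - 60) + b*(-137*s^2 + 486*s) + 8*s^3 - 48*s^2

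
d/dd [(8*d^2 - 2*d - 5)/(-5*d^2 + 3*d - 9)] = (14*d^2 - 194*d + 33)/(25*d^4 - 30*d^3 + 99*d^2 - 54*d + 81)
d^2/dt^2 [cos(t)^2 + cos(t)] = -cos(t) - 2*cos(2*t)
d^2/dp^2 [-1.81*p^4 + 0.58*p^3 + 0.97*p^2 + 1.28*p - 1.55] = -21.72*p^2 + 3.48*p + 1.94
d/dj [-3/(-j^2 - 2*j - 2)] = 6*(-j - 1)/(j^2 + 2*j + 2)^2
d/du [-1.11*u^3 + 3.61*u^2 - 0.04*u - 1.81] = -3.33*u^2 + 7.22*u - 0.04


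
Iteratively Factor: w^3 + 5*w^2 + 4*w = (w)*(w^2 + 5*w + 4) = w*(w + 1)*(w + 4)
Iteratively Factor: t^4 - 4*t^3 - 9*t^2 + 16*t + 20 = (t + 2)*(t^3 - 6*t^2 + 3*t + 10) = (t - 2)*(t + 2)*(t^2 - 4*t - 5) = (t - 5)*(t - 2)*(t + 2)*(t + 1)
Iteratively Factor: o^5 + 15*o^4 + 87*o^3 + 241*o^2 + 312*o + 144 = (o + 4)*(o^4 + 11*o^3 + 43*o^2 + 69*o + 36) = (o + 4)^2*(o^3 + 7*o^2 + 15*o + 9) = (o + 1)*(o + 4)^2*(o^2 + 6*o + 9) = (o + 1)*(o + 3)*(o + 4)^2*(o + 3)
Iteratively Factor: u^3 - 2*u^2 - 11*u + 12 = (u + 3)*(u^2 - 5*u + 4) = (u - 4)*(u + 3)*(u - 1)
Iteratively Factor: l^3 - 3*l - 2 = (l + 1)*(l^2 - l - 2) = (l + 1)^2*(l - 2)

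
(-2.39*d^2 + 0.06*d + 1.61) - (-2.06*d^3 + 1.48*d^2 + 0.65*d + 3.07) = 2.06*d^3 - 3.87*d^2 - 0.59*d - 1.46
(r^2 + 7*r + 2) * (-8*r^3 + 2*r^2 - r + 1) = -8*r^5 - 54*r^4 - 3*r^3 - 2*r^2 + 5*r + 2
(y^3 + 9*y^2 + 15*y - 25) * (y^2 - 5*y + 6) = y^5 + 4*y^4 - 24*y^3 - 46*y^2 + 215*y - 150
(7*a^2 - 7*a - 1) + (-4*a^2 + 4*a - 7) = 3*a^2 - 3*a - 8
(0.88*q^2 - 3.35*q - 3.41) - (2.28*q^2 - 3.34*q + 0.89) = -1.4*q^2 - 0.0100000000000002*q - 4.3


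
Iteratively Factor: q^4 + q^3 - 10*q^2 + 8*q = (q - 2)*(q^3 + 3*q^2 - 4*q) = (q - 2)*(q - 1)*(q^2 + 4*q) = (q - 2)*(q - 1)*(q + 4)*(q)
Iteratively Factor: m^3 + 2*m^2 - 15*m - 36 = (m - 4)*(m^2 + 6*m + 9) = (m - 4)*(m + 3)*(m + 3)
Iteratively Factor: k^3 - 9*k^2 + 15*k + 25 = (k + 1)*(k^2 - 10*k + 25) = (k - 5)*(k + 1)*(k - 5)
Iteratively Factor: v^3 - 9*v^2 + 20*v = (v - 4)*(v^2 - 5*v) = (v - 5)*(v - 4)*(v)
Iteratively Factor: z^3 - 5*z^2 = (z - 5)*(z^2) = z*(z - 5)*(z)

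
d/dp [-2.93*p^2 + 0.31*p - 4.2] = 0.31 - 5.86*p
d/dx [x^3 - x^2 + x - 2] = 3*x^2 - 2*x + 1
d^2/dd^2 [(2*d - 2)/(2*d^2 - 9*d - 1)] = 4*((11 - 6*d)*(-2*d^2 + 9*d + 1) - (d - 1)*(4*d - 9)^2)/(-2*d^2 + 9*d + 1)^3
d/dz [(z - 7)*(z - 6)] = 2*z - 13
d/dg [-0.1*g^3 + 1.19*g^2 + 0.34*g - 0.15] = -0.3*g^2 + 2.38*g + 0.34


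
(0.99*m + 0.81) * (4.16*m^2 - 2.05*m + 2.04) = 4.1184*m^3 + 1.3401*m^2 + 0.3591*m + 1.6524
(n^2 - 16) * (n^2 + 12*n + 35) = n^4 + 12*n^3 + 19*n^2 - 192*n - 560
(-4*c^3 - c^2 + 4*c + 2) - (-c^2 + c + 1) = -4*c^3 + 3*c + 1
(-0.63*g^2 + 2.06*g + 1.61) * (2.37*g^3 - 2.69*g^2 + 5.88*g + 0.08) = -1.4931*g^5 + 6.5769*g^4 - 5.4301*g^3 + 7.7315*g^2 + 9.6316*g + 0.1288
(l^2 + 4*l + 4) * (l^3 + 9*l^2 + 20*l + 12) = l^5 + 13*l^4 + 60*l^3 + 128*l^2 + 128*l + 48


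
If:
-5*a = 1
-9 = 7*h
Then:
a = -1/5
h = -9/7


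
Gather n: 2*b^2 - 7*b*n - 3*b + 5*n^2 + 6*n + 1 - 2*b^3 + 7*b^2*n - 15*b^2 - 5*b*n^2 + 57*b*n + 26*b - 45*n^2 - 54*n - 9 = -2*b^3 - 13*b^2 + 23*b + n^2*(-5*b - 40) + n*(7*b^2 + 50*b - 48) - 8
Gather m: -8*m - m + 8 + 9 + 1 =18 - 9*m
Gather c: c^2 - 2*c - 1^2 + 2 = c^2 - 2*c + 1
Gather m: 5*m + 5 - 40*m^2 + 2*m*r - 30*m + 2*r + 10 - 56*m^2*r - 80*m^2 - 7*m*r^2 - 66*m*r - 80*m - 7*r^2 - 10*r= m^2*(-56*r - 120) + m*(-7*r^2 - 64*r - 105) - 7*r^2 - 8*r + 15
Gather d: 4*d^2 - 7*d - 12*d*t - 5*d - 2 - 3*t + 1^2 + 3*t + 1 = 4*d^2 + d*(-12*t - 12)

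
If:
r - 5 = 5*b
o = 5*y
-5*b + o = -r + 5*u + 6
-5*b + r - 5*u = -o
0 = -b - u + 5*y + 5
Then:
No Solution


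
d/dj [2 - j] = -1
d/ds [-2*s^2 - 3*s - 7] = -4*s - 3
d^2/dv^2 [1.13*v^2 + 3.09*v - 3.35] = 2.26000000000000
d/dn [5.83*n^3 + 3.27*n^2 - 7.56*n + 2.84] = 17.49*n^2 + 6.54*n - 7.56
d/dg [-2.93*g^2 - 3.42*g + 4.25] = -5.86*g - 3.42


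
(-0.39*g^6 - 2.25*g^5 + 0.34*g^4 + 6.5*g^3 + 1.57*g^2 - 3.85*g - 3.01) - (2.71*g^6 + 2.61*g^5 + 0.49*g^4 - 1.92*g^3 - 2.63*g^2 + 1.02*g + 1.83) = -3.1*g^6 - 4.86*g^5 - 0.15*g^4 + 8.42*g^3 + 4.2*g^2 - 4.87*g - 4.84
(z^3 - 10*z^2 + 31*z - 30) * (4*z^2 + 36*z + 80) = 4*z^5 - 4*z^4 - 156*z^3 + 196*z^2 + 1400*z - 2400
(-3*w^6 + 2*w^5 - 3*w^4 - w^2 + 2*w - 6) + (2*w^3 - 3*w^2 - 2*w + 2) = -3*w^6 + 2*w^5 - 3*w^4 + 2*w^3 - 4*w^2 - 4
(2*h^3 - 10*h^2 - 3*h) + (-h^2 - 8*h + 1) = 2*h^3 - 11*h^2 - 11*h + 1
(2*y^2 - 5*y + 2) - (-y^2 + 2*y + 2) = 3*y^2 - 7*y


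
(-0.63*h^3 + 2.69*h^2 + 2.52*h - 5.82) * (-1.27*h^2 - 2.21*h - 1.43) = 0.8001*h^5 - 2.024*h^4 - 8.2444*h^3 - 2.0245*h^2 + 9.2586*h + 8.3226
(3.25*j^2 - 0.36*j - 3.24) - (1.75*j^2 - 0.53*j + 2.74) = 1.5*j^2 + 0.17*j - 5.98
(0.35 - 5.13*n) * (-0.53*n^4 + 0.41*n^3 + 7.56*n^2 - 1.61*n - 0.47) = 2.7189*n^5 - 2.2888*n^4 - 38.6393*n^3 + 10.9053*n^2 + 1.8476*n - 0.1645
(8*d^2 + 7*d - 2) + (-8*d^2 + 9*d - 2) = 16*d - 4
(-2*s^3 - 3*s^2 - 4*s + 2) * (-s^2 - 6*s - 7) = 2*s^5 + 15*s^4 + 36*s^3 + 43*s^2 + 16*s - 14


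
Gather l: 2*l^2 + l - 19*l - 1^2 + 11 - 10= 2*l^2 - 18*l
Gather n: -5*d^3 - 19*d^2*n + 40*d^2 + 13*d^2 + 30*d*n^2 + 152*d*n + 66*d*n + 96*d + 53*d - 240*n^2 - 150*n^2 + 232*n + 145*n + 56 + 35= -5*d^3 + 53*d^2 + 149*d + n^2*(30*d - 390) + n*(-19*d^2 + 218*d + 377) + 91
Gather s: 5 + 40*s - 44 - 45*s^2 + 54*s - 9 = -45*s^2 + 94*s - 48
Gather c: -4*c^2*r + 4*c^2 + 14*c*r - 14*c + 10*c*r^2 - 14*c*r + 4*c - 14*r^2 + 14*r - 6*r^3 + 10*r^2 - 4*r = c^2*(4 - 4*r) + c*(10*r^2 - 10) - 6*r^3 - 4*r^2 + 10*r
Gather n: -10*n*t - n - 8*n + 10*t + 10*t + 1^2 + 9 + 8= n*(-10*t - 9) + 20*t + 18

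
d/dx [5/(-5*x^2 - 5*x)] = (2*x + 1)/(x^2*(x + 1)^2)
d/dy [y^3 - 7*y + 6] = 3*y^2 - 7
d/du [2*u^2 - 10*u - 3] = 4*u - 10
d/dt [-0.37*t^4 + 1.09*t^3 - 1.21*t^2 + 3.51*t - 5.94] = -1.48*t^3 + 3.27*t^2 - 2.42*t + 3.51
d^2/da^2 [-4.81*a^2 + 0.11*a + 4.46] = -9.62000000000000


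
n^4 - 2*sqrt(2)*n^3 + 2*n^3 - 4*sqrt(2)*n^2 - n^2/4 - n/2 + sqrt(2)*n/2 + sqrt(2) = (n - 1/2)*(n + 1/2)*(n + 2)*(n - 2*sqrt(2))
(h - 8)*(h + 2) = h^2 - 6*h - 16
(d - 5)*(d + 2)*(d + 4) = d^3 + d^2 - 22*d - 40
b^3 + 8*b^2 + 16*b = b*(b + 4)^2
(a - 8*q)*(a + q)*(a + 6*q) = a^3 - a^2*q - 50*a*q^2 - 48*q^3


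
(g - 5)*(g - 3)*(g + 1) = g^3 - 7*g^2 + 7*g + 15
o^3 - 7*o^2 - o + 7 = (o - 7)*(o - 1)*(o + 1)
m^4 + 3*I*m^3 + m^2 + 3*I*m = m*(m - I)*(m + I)*(m + 3*I)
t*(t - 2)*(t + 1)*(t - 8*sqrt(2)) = t^4 - 8*sqrt(2)*t^3 - t^3 - 2*t^2 + 8*sqrt(2)*t^2 + 16*sqrt(2)*t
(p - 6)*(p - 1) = p^2 - 7*p + 6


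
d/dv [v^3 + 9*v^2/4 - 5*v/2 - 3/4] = 3*v^2 + 9*v/2 - 5/2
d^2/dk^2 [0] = 0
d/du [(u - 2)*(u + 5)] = 2*u + 3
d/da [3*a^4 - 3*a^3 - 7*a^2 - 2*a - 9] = 12*a^3 - 9*a^2 - 14*a - 2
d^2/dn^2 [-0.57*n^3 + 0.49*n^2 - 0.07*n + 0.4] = 0.98 - 3.42*n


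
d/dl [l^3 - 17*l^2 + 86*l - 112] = 3*l^2 - 34*l + 86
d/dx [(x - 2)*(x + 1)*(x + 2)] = 3*x^2 + 2*x - 4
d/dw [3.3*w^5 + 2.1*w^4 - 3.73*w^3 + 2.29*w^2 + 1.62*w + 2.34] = 16.5*w^4 + 8.4*w^3 - 11.19*w^2 + 4.58*w + 1.62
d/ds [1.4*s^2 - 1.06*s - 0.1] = 2.8*s - 1.06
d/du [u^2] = 2*u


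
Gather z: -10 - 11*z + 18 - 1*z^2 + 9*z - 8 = -z^2 - 2*z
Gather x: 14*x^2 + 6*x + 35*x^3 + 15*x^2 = 35*x^3 + 29*x^2 + 6*x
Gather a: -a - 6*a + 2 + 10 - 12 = -7*a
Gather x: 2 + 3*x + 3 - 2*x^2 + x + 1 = -2*x^2 + 4*x + 6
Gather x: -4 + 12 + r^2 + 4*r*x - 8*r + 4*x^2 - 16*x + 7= r^2 - 8*r + 4*x^2 + x*(4*r - 16) + 15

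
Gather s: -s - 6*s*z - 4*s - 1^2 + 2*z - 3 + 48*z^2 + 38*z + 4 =s*(-6*z - 5) + 48*z^2 + 40*z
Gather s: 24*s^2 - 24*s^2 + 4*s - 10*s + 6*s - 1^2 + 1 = 0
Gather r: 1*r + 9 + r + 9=2*r + 18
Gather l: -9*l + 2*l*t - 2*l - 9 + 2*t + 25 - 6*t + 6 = l*(2*t - 11) - 4*t + 22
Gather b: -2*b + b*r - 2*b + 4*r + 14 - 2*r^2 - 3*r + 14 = b*(r - 4) - 2*r^2 + r + 28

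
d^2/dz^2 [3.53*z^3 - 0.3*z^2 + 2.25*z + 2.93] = 21.18*z - 0.6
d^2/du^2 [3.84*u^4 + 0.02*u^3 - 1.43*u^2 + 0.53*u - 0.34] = 46.08*u^2 + 0.12*u - 2.86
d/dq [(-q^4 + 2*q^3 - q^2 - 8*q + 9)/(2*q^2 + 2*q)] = (-2*q^5 - q^4 + 4*q^3 + 7*q^2 - 18*q - 9)/(2*q^2*(q^2 + 2*q + 1))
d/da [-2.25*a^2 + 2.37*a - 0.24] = 2.37 - 4.5*a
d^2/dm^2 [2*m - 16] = 0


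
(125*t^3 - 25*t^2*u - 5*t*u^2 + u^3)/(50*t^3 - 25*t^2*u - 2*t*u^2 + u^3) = (5*t - u)/(2*t - u)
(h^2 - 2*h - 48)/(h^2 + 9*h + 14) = (h^2 - 2*h - 48)/(h^2 + 9*h + 14)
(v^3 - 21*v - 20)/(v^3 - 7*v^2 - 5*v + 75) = (v^2 + 5*v + 4)/(v^2 - 2*v - 15)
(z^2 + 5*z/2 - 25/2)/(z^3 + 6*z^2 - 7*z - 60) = (z - 5/2)/(z^2 + z - 12)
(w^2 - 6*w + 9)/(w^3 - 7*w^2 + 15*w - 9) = 1/(w - 1)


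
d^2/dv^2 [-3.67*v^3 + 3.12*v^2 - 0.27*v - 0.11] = 6.24 - 22.02*v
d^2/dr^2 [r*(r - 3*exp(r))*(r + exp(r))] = -2*r^2*exp(r) - 12*r*exp(2*r) - 8*r*exp(r) + 6*r - 12*exp(2*r) - 4*exp(r)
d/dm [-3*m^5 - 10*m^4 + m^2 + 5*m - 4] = -15*m^4 - 40*m^3 + 2*m + 5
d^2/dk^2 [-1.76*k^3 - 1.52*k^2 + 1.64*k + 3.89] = -10.56*k - 3.04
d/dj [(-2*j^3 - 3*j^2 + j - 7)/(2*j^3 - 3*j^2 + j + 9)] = 4*(3*j^4 - 2*j^3 - 3*j^2 - 24*j + 4)/(4*j^6 - 12*j^5 + 13*j^4 + 30*j^3 - 53*j^2 + 18*j + 81)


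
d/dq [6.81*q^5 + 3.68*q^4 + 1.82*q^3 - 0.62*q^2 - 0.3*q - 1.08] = 34.05*q^4 + 14.72*q^3 + 5.46*q^2 - 1.24*q - 0.3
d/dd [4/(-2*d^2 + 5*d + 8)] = 4*(4*d - 5)/(-2*d^2 + 5*d + 8)^2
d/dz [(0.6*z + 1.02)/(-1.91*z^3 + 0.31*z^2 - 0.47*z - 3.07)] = (2.292*z^3 + 5.6586*z^2 - 0.6324*z - 1.3626)/(3.6481*z^6 - 1.1842*z^5 + 1.8915*z^4 + 11.436*z^3 - 1.6825*z^2 + 2.8858*z + 9.4249)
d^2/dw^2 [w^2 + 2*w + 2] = 2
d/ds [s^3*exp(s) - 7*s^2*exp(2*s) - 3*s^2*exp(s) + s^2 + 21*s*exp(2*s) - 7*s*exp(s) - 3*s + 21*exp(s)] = s^3*exp(s) - 14*s^2*exp(2*s) + 28*s*exp(2*s) - 13*s*exp(s) + 2*s + 21*exp(2*s) + 14*exp(s) - 3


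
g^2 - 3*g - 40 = (g - 8)*(g + 5)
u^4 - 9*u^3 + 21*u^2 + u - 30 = (u - 5)*(u - 3)*(u - 2)*(u + 1)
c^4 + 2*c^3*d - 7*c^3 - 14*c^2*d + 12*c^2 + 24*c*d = c*(c - 4)*(c - 3)*(c + 2*d)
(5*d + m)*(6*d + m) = 30*d^2 + 11*d*m + m^2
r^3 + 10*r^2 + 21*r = r*(r + 3)*(r + 7)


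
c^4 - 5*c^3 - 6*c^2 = c^2*(c - 6)*(c + 1)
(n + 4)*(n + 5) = n^2 + 9*n + 20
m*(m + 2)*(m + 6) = m^3 + 8*m^2 + 12*m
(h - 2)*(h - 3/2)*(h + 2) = h^3 - 3*h^2/2 - 4*h + 6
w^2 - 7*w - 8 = (w - 8)*(w + 1)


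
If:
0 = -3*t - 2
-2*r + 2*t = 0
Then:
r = -2/3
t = -2/3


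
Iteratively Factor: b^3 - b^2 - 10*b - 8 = (b + 2)*(b^2 - 3*b - 4) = (b + 1)*(b + 2)*(b - 4)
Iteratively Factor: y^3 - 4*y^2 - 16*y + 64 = (y - 4)*(y^2 - 16) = (y - 4)^2*(y + 4)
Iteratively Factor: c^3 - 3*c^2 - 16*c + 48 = (c + 4)*(c^2 - 7*c + 12) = (c - 3)*(c + 4)*(c - 4)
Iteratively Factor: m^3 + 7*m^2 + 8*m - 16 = (m + 4)*(m^2 + 3*m - 4) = (m - 1)*(m + 4)*(m + 4)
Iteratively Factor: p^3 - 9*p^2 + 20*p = (p - 5)*(p^2 - 4*p) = p*(p - 5)*(p - 4)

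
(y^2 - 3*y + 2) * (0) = 0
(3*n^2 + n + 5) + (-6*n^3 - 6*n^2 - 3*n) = -6*n^3 - 3*n^2 - 2*n + 5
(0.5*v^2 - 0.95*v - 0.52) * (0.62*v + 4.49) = 0.31*v^3 + 1.656*v^2 - 4.5879*v - 2.3348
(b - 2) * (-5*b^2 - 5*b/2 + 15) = -5*b^3 + 15*b^2/2 + 20*b - 30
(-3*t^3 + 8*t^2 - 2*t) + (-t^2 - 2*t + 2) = -3*t^3 + 7*t^2 - 4*t + 2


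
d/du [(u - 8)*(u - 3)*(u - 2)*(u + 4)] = 4*u^3 - 27*u^2 - 12*u + 136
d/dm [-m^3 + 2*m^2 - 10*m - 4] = -3*m^2 + 4*m - 10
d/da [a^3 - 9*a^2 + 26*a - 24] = 3*a^2 - 18*a + 26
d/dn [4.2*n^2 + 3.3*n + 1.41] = 8.4*n + 3.3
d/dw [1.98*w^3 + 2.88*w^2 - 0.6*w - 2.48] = 5.94*w^2 + 5.76*w - 0.6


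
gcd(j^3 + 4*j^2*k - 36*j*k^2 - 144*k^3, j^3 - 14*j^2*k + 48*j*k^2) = j - 6*k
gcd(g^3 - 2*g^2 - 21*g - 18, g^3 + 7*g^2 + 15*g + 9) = g^2 + 4*g + 3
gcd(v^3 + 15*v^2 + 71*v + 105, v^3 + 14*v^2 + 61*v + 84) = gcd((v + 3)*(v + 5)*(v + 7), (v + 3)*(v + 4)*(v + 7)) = v^2 + 10*v + 21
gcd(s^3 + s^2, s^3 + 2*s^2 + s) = s^2 + s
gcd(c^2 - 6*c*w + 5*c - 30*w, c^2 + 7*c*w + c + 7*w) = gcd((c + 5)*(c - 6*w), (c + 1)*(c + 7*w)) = 1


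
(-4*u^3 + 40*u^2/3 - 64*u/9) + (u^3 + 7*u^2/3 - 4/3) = -3*u^3 + 47*u^2/3 - 64*u/9 - 4/3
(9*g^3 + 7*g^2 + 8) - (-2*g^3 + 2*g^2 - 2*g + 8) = 11*g^3 + 5*g^2 + 2*g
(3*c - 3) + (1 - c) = 2*c - 2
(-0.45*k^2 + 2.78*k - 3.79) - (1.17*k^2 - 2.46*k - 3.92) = -1.62*k^2 + 5.24*k + 0.13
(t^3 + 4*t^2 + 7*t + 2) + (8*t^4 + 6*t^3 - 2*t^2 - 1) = 8*t^4 + 7*t^3 + 2*t^2 + 7*t + 1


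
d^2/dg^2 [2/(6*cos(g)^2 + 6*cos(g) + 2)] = 3*(-12*sin(g)^4 + 5*sin(g)^2 + 49*cos(g)/4 - 9*cos(3*g)/4 + 11)/(-3*sin(g)^2 + 3*cos(g) + 4)^3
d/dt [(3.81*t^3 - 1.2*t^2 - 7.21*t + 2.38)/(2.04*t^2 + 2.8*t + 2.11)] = (7.7724*t^4 + 21.336*t^3 + 35.4657*t^2 - 14.7744*t - 21.8771)/(4.1616*t^4 + 11.424*t^3 + 16.4488*t^2 + 11.816*t + 4.4521)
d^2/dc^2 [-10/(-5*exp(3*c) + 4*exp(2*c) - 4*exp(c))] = 10*((-45*exp(2*c) + 16*exp(c) - 4)*(5*exp(2*c) - 4*exp(c) + 4) + 2*(15*exp(2*c) - 8*exp(c) + 4)^2)*exp(-c)/(5*exp(2*c) - 4*exp(c) + 4)^3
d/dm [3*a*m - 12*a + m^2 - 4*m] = 3*a + 2*m - 4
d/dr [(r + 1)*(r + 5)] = 2*r + 6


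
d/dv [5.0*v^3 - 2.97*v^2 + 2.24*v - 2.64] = 15.0*v^2 - 5.94*v + 2.24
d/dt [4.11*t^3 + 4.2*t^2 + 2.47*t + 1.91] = 12.33*t^2 + 8.4*t + 2.47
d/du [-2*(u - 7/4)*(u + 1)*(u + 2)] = -6*u^2 - 5*u + 13/2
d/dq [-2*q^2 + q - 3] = 1 - 4*q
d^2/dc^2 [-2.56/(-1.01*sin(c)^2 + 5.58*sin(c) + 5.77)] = (10.445824*sin(c)^4 - 43.282944*sin(c)^3 + 123.716096*sin(c)^2 + 4.142592*sin(c) - 189.256192)/(-1.01*sin(c)^2 + 5.58*sin(c) + 5.77)^3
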